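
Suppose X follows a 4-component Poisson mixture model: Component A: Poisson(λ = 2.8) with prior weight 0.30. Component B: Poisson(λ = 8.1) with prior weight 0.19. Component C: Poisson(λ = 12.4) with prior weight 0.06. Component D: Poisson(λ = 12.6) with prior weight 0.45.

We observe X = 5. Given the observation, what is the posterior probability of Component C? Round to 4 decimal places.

0.0127

Posterior ∝ prior × likelihood, so P(k | x) ∝ π_k f_k(x); normalise over all components.
Component likelihoods at x = 5:
  L_A = 0.0872136
  L_B = 0.088198
  L_C = 0.0100618
  L_D = 0.00892403
Multiply by the mixture weights:
  π_A·L_A = 0.30 × 0.0872136 = 0.0261641
  π_B·L_B = 0.19 × 0.088198 = 0.0167576
  π_C·L_C = 0.06 × 0.0100618 = 0.000603708
  π_D·L_D = 0.45 × 0.00892403 = 0.00401581
Evidence: 0.0261641 + 0.0167576 + 0.000603708 + 0.00401581 = 0.0475412
P(Component C | 5) ≈ 0.0127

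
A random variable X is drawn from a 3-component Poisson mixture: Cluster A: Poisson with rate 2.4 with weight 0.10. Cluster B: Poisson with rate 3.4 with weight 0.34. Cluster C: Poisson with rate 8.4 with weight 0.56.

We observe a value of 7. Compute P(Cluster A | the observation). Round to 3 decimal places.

P(component k | x) = π_k·f_k(x) / marginal(x), where marginal(x) = Σ_j π_j·f_j(x).
Evaluate each component's likelihood at the observed value:
  p_A = 0.00825546
  p_B = 0.0347793
  p_C = 0.131659
Multiply by the mixture weights:
  π_A·p_A = 0.10 × 0.00825546 = 0.000825546
  π_B·p_B = 0.34 × 0.0347793 = 0.011825
  π_C·p_C = 0.56 × 0.131659 = 0.0737291
Denominator: 0.000825546 + 0.011825 + 0.0737291 = 0.0863796
P(Cluster A | x) = 0.000825546 / 0.0863796 ≈ 0.010

0.010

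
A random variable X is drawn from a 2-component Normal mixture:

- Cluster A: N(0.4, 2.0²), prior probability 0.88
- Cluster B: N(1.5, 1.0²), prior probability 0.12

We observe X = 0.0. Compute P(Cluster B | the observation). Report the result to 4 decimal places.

By Bayes' theorem, P(k | x) = π_k f_k(x) / Σ_j π_j f_j(x).
Component likelihoods at x = 0.0:
  f_A = 0.195521
  f_B = 0.129518
Weight by the priors:
  π_A·f_A = 0.88 × 0.195521 = 0.172059
  π_B·f_B = 0.12 × 0.129518 = 0.0155421
Sum: 0.172059 + 0.0155421 = 0.187601
So the posterior for Cluster B is 0.0155421 / 0.187601 ≈ 0.0828.

0.0828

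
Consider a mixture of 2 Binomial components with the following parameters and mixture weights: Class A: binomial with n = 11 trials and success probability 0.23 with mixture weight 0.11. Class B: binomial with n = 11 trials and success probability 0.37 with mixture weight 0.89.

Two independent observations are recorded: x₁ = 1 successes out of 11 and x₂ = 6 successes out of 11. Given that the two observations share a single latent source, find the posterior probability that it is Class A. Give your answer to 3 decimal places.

0.083

The responsibility of component k is π_k f_k(x) divided by Σ_j π_j f_j(x).
Since both observations come from the same component, the likelihood for component k is f_k(x₁)·f_k(x₂).
  L_A = [C(11,1)·0.23^1·0.77^10 = 11·0.23·0.0732668 = 0.185365] × [0.0185124] = 0.00343155
  L_B = [C(11,1)·0.37^1·0.63^10 = 11·0.37·0.0098493 = 0.0400867] × [0.11764] = 0.0047158
Multiply by the mixture weights:
  π_A·L_A = 0.11 × 0.00343155 = 0.000377471
  π_B·L_B = 0.89 × 0.0047158 = 0.00419706
Normaliser: 0.000377471 + 0.00419706 = 0.00457453
P(Class A | x₁, x₂) ≈ 0.083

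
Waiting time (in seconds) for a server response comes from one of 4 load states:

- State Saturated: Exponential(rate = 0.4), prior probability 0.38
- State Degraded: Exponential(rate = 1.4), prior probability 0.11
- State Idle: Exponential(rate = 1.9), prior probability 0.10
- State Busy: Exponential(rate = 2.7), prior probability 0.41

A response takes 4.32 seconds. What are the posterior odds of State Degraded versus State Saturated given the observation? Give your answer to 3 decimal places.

0.013

Only the two components matter; the odds are (P(Z=i) f_i(x)) / (P(Z=j) f_j(x)).
Component likelihoods at x = 4.32 seconds:
  L_Saturated = 0.4·e^(−0.4·4.32) = 0.4·e^(−1.7280) = 0.0710557
  L_Degraded = 1.4·e^(−1.4·4.32) = 1.4·e^(−6.0480) = 0.00330762
  L_Idle = 1.9·e^(−1.9·4.32) = 1.9·e^(−8.2080) = 0.000517684
  L_Busy = 2.7·e^(−2.7·4.32) = 2.7·e^(−11.6640) = 2.32142e-05
Odds = (0.11/0.38) × (0.00330762/0.0710557) = 0.289474 × 0.0465496 ≈ 0.013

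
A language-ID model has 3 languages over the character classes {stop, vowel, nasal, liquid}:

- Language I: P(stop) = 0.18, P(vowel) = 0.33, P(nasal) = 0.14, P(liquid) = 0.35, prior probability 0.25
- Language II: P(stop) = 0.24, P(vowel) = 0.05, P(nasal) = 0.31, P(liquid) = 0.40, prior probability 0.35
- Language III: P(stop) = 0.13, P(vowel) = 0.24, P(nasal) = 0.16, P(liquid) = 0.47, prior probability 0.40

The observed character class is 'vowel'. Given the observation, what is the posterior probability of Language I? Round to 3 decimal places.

Apply Bayes' rule: the posterior for each component is proportional to its prior times its likelihood at x.
Evaluate each component's likelihood at the observed value:
  L_I = 0.33
  L_II = 0.05
  L_III = 0.24
Weight by the priors:
  w_I·L_I = 0.25 × 0.33 = 0.0825
  w_II·L_II = 0.35 × 0.05 = 0.0175
  w_III·L_III = 0.40 × 0.24 = 0.096
Normaliser: 0.0825 + 0.0175 + 0.096 = 0.196
So the posterior for Language I is 0.0825 / 0.196 ≈ 0.421.

0.421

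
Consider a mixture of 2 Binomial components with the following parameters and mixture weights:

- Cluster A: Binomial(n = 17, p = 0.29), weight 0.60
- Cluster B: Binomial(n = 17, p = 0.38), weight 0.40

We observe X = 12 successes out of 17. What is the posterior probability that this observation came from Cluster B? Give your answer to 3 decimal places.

0.897

Posterior ∝ prior × likelihood, so P(k | x) ∝ π_k f_k(x); normalise over all components.
Binomial probabilities:
  f_A = C(17,12)·0.29^12·0.71^5 = 6188·3.53815e-07·0.180423 = 0.000395019
  f_B = C(17,12)·0.38^12·0.62^5 = 6188·9.06574e-06·0.0916133 = 0.00513939
Multiply by the mixture weights:
  π_A·f_A = 0.60 × 0.000395019 = 0.000237011
  π_B·f_B = 0.40 × 0.00513939 = 0.00205576
Normaliser: 0.000237011 + 0.00205576 = 0.00229277
P(Cluster B | data) ≈ 0.897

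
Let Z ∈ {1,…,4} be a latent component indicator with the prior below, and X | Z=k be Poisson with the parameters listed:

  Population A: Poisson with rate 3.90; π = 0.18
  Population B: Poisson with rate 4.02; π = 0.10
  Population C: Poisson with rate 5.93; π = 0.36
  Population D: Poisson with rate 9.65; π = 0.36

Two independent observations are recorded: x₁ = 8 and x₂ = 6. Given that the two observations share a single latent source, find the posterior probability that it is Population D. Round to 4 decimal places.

0.3205

The responsibility of component k is π_k f_k(x) divided by Σ_j π_j f_j(x).
Since both observations come from the same component, the likelihood for component k is f_k(x₁)·f_k(x₂).
  p_A = [0.0268688] × [0.0989251] = 0.002658
  p_B = [0.0303686] × [0.105235] = 0.00319583
  p_C = [0.100821] × [0.160557] = 0.0161875
  p_D = [0.120159] × [0.0722586] = 0.00868252
Unnormalised posteriors:
  π_A·p_A = 0.18 × 0.002658 = 0.000478439
  π_B·p_B = 0.10 × 0.00319583 = 0.000319583
  π_C·p_C = 0.36 × 0.0161875 = 0.0058275
  π_D·p_D = 0.36 × 0.00868252 = 0.00312571
Normaliser: 0.000478439 + 0.000319583 + 0.0058275 + 0.00312571 = 0.00975124
So the posterior for Population D is 0.00312571 / 0.00975124 ≈ 0.3205.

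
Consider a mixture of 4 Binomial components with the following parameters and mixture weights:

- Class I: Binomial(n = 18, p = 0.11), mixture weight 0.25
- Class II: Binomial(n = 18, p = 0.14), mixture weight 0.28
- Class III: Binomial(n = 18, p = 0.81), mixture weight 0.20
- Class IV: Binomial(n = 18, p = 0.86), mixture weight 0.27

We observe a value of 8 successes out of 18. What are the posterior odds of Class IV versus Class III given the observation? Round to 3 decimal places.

Since P(k|x) ∝ w_k f_k(x), the posterior odds are w_i f_i(x) / (w_j f_j(x)).
Evaluate each component's likelihood at the observed value:
  f_I = C(18,8)·0.11^8·0.89^10 = 43758·2.14359e-08·0.311817 = 0.000292482
  f_II = C(18,8)·0.14^8·0.86^10 = 43758·1.47579e-07·0.221302 = 0.00142911
  f_III = C(18,8)·0.81^8·0.19^10 = 43758·0.185302·6.13107e-08 = 0.000497134
  f_IV = C(18,8)·0.86^8·0.14^10 = 43758·0.299218·2.89255e-09 = 3.78726e-05
Posterior odds = (w_IV·f_IV) / (w_III·f_III) = (0.27·3.78726e-05) / (0.20·0.000497134) = 1.02256e-05 / 9.94268e-05 ≈ 0.103

0.103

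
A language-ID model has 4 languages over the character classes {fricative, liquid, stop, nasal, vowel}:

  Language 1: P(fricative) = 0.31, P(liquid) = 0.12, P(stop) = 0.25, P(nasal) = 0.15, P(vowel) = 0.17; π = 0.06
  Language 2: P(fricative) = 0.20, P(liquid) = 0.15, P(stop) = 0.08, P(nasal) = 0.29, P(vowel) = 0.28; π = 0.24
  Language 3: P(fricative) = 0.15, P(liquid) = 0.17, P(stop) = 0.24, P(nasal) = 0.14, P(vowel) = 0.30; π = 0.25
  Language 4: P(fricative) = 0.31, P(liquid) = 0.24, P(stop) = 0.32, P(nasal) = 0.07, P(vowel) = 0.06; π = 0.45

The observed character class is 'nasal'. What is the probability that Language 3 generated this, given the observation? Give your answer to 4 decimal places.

0.2412

By Bayes' theorem, P(k | x) = P(Z=k) f_k(x) / Σ_j P(Z=j) f_j(x).
Categorical probabilities:
  L_1 = P(nasal | comp) = 0.15
  L_2 = P(nasal | comp) = 0.29
  L_3 = P(nasal | comp) = 0.14
  L_4 = P(nasal | comp) = 0.07
Prior × likelihood for each component:
  P(Z=1)·L_1 = 0.06 × 0.15 = 0.009
  P(Z=2)·L_2 = 0.24 × 0.29 = 0.0696
  P(Z=3)·L_3 = 0.25 × 0.14 = 0.035
  P(Z=4)·L_4 = 0.45 × 0.07 = 0.0315
Marginal: 0.009 + 0.0696 + 0.035 + 0.0315 = 0.1451
P(Language 3 | the observation) = 0.035 / 0.1451 ≈ 0.2412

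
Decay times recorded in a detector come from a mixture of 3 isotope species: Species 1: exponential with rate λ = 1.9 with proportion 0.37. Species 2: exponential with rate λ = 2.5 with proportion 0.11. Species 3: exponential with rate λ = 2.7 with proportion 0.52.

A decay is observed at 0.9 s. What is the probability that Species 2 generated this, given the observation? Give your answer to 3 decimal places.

P(component k | x) = π_k·f_k(x) / marginal(x), where marginal(x) = Σ_j π_j·f_j(x).
Evaluate each component's likelihood at the observed value:
  L_1 = 1.9·e^(−1.9·0.9) = 1.9·e^(−1.7100) = 0.343645
  L_2 = 2.5·e^(−2.5·0.9) = 2.5·e^(−2.2500) = 0.263498
  L_3 = 2.7·e^(−2.7·0.9) = 2.7·e^(−2.4300) = 0.237699
Unnormalised posteriors:
  π_1·L_1 = 0.37 × 0.343645 = 0.127149
  π_2·L_2 = 0.11 × 0.263498 = 0.0289848
  π_3·L_3 = 0.52 × 0.237699 = 0.123604
Sum: 0.127149 + 0.0289848 + 0.123604 = 0.279737
So the posterior for Species 2 is 0.0289848 / 0.279737 ≈ 0.104.

0.104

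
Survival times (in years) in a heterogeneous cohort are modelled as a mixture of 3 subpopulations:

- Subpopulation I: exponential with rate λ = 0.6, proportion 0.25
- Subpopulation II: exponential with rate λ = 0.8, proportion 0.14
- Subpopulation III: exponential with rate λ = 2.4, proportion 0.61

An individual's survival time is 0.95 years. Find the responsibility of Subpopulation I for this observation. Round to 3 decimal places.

0.296

P(component k | x) = π_k·f_k(x) / marginal(x), where marginal(x) = Σ_j π_j·f_j(x).
Evaluate each component's likelihood at the observed value:
  p_I = 0.6·e^(−0.6·0.95) = 0.6·e^(−0.5700) = 0.339315
  p_II = 0.8·e^(−0.8·0.95) = 0.8·e^(−0.7600) = 0.374133
  p_III = 2.4·e^(−2.4·0.95) = 2.4·e^(−2.2800) = 0.245482
Weight by the priors:
  π_I·p_I = 0.25 × 0.339315 = 0.0848288
  π_II·p_II = 0.14 × 0.374133 = 0.0523786
  π_III·p_III = 0.61 × 0.245482 = 0.149744
Denominator: 0.0848288 + 0.0523786 + 0.149744 = 0.286952
So the posterior for Subpopulation I is 0.0848288 / 0.286952 ≈ 0.296.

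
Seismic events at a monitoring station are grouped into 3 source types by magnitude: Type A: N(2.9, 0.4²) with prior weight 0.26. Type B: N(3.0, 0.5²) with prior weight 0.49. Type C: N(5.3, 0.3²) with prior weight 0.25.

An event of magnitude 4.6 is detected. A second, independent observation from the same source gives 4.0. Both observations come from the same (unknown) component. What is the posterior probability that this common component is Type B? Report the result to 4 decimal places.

0.9877

Posterior ∝ prior × likelihood, so P(k | x) ∝ w_k f_k(x); normalise over all components.
Since both observations come from the same component, the likelihood for component k is f_k(x₁)·f_k(x₂).
  p_A = [(1/(0.4·√(2π)))·exp(−(4.6−2.9)²/(2·0.4²)) = 0.997356·exp(-9.03125) = 0.000119297] × [0.0227339] = 2.71208e-06
  p_B = [(1/(0.5·√(2π)))·exp(−(4.6−3.0)²/(2·0.5²)) = 0.797885·exp(-5.12000) = 0.00476818] × [0.107982] = 0.000514877
  p_C = [(1/(0.3·√(2π)))·exp(−(4.6−5.3)²/(2·0.3²)) = 1.329808·exp(-2.72222) = 0.0874063] × [0.000111236] = 9.72275e-06
Weight by the priors:
  w_A·p_A = 0.26 × 2.71208e-06 = 7.0514e-07
  w_B·p_B = 0.49 × 0.000514877 = 0.00025229
  w_C·p_C = 0.25 × 9.72275e-06 = 2.43069e-06
Evidence: 7.0514e-07 + 0.00025229 + 2.43069e-06 = 0.000255426
P(Type B | data) = 0.00025229 / 0.000255426 ≈ 0.9877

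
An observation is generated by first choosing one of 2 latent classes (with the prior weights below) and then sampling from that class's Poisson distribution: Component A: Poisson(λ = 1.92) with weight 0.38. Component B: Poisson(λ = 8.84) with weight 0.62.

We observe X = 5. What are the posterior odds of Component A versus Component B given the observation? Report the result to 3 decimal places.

The posterior odds equal the prior odds times the likelihood ratio: (π_i/π_j)·(f_i(x)/f_j(x)).
Poisson probabilities:
  p_A = e^(−1.92)·1.92^5/5! = 0.0318772
  p_B = e^(−8.84)·8.84^5/5! = 0.0651504
Posterior odds = (π_A·p_A) / (π_B·p_B) = (0.38·0.0318772) / (0.62·0.0651504) = 0.0121133 / 0.0403932 ≈ 0.300

0.300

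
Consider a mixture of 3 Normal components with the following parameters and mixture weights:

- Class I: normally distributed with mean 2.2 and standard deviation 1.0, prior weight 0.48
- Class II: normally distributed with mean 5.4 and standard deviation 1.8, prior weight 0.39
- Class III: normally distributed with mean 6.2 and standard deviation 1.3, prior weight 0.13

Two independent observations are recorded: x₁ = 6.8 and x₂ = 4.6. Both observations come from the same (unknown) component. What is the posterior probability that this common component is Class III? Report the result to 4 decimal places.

0.2869

P(component k | x) = P(Z=k)·f_k(x) / marginal(x), where marginal(x) = Σ_j P(Z=j)·f_j(x).
Since both observations come from the same component, the likelihood for component k is f_k(x₁)·f_k(x₂).
  L_I = [(1/(1.0·√(2π)))·exp(−(6.8−2.2)²/(2·1.0²)) = 0.398942·exp(-10.58000) = 1.01409e-05] × [0.0223945] = 2.271e-07
  L_II = [(1/(1.8·√(2π)))·exp(−(6.8−5.4)²/(2·1.8²)) = 0.221635·exp(-0.30247) = 0.163786] × [0.200791] = 0.0328868
  L_III = [(1/(1.3·√(2π)))·exp(−(6.8−6.2)²/(2·1.3²)) = 0.306879·exp(-0.10651) = 0.275874] × [0.143891] = 0.0396958
Multiply by the mixture weights:
  P(Z=I)·L_I = 0.48 × 2.271e-07 = 1.09008e-07
  P(Z=II)·L_II = 0.39 × 0.0328868 = 0.0128258
  P(Z=III)·L_III = 0.13 × 0.0396958 = 0.00516045
Marginal: 1.09008e-07 + 0.0128258 + 0.00516045 = 0.0179864
Responsibility of Class III: 0.00516045 / 0.0179864 ≈ 0.2869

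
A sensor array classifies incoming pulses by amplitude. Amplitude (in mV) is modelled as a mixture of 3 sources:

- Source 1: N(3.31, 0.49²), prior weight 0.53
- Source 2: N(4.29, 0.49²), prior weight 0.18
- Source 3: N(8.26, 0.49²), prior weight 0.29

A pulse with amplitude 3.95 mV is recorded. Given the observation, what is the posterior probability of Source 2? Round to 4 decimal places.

0.3852

Posterior ∝ prior × likelihood, so P(k | x) ∝ π_k f_k(x); normalise over all components.
Normal densities:
  L_1 = (1/(0.49·√(2π)))·exp(−(3.95−3.31)²/(2·0.49²)) = 0.814168·exp(-0.85298) = 0.346953
  L_2 = (1/(0.49·√(2π)))·exp(−(3.95−4.29)²/(2·0.49²)) = 0.814168·exp(-0.24073) = 0.639978
  L_3 = (1/(0.49·√(2π)))·exp(−(3.95−8.26)²/(2·0.49²)) = 0.814168·exp(-38.68409) = 1.28952e-17
Weight by the priors:
  π_1·L_1 = 0.53 × 0.346953 = 0.183885
  π_2·L_2 = 0.18 × 0.639978 = 0.115196
  π_3·L_3 = 0.29 × 1.28952e-17 = 3.7396e-18
Sum: 0.183885 + 0.115196 + 3.7396e-18 = 0.299081
P(Source 2 | 3.95 mV) = 0.115196 / 0.299081 ≈ 0.3852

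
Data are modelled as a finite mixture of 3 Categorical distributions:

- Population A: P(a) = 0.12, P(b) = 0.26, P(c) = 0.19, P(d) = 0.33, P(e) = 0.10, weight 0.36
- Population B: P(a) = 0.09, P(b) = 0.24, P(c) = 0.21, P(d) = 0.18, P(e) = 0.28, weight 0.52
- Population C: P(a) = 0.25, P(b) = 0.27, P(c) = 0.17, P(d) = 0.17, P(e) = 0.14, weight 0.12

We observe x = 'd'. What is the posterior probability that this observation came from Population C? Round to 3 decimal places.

By Bayes' theorem, P(k | x) = π_k f_k(x) / Σ_j π_j f_j(x).
Evaluate each component's likelihood at the observed value:
  f_A = 0.33
  f_B = 0.18
  f_C = 0.17
Unnormalised posteriors:
  π_A·f_A = 0.36 × 0.33 = 0.1188
  π_B·f_B = 0.52 × 0.18 = 0.0936
  π_C·f_C = 0.12 × 0.17 = 0.0204
Marginal: 0.1188 + 0.0936 + 0.0204 = 0.2328
P(Population C | 'd') ≈ 0.088

0.088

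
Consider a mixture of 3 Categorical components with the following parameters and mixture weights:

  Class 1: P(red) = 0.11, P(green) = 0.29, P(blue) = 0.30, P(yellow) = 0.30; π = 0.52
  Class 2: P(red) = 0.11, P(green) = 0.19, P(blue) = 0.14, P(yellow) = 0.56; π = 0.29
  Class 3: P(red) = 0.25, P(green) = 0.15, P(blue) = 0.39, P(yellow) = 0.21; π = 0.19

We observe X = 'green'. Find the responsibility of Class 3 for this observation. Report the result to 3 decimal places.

Apply Bayes' rule: the posterior for each component is proportional to its prior times its likelihood at x.
Evaluate each component's likelihood at the observed value:
  f_1 = P(green | comp) = 0.29
  f_2 = P(green | comp) = 0.19
  f_3 = P(green | comp) = 0.15
Unnormalised posteriors:
  π_1·f_1 = 0.52 × 0.29 = 0.1508
  π_2·f_2 = 0.29 × 0.19 = 0.0551
  π_3·f_3 = 0.19 × 0.15 = 0.0285
Normaliser: 0.1508 + 0.0551 + 0.0285 = 0.2344
Responsibility of Class 3: 0.0285 / 0.2344 ≈ 0.122

0.122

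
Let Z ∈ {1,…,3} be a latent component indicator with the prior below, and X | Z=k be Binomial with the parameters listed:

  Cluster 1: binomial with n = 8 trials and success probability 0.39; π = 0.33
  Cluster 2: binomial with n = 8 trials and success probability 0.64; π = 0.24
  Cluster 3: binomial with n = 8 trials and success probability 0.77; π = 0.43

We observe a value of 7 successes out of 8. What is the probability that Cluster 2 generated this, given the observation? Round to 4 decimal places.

P(component k | x) = π_k·f_k(x) / marginal(x), where marginal(x) = Σ_j π_j·f_j(x).
Binomial probabilities:
  f_1 = 0.00669687
  f_2 = 0.126664
  f_3 = 0.295293
Weight by the priors:
  π_1·f_1 = 0.33 × 0.00669687 = 0.00220997
  π_2·f_2 = 0.24 × 0.126664 = 0.0303993
  π_3·f_3 = 0.43 × 0.295293 = 0.126976
Denominator: 0.00220997 + 0.0303993 + 0.126976 = 0.159585
P(Cluster 2 | 7 successes out of 8) ≈ 0.1905

0.1905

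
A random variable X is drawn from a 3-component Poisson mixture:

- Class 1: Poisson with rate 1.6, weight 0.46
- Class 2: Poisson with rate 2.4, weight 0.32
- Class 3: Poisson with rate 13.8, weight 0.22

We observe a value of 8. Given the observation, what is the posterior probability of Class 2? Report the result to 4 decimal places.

P(component k | x) = π_k·f_k(x) / marginal(x), where marginal(x) = Σ_j π_j·f_j(x).
Component likelihoods at x = 8:
  p_1 = e^(−1.6)·1.6^8/8! = 0.000215064
  p_2 = e^(−2.4)·2.4^8/8! = 0.00247664
  p_3 = e^(−13.8)·13.8^8/8! = 0.0331321
Prior × likelihood for each component:
  π_1·p_1 = 0.46 × 0.000215064 = 9.89295e-05
  π_2·p_2 = 0.32 × 0.00247664 = 0.000792524
  π_3·p_3 = 0.22 × 0.0331321 = 0.00728905
Normaliser: 9.89295e-05 + 0.000792524 + 0.00728905 = 0.00818051
P(Class 2 | data) ≈ 0.0969

0.0969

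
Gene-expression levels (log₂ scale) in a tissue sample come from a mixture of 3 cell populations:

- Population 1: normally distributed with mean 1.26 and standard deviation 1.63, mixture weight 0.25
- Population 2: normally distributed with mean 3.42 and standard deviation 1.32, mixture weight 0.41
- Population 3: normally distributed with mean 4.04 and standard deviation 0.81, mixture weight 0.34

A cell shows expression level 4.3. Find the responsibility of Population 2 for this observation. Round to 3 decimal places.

The responsibility of component k is π_k f_k(x) divided by Σ_j π_j f_j(x).
Evaluate each component's likelihood at the observed value:
  f_1 = 0.0429943
  f_2 = 0.242006
  f_3 = 0.467791
Multiply by the mixture weights:
  π_1·f_1 = 0.25 × 0.0429943 = 0.0107486
  π_2·f_2 = 0.41 × 0.242006 = 0.0992225
  π_3·f_3 = 0.34 × 0.467791 = 0.159049
Evidence: 0.0107486 + 0.0992225 + 0.159049 = 0.26902
Responsibility of Population 2: 0.0992225 / 0.26902 ≈ 0.369

0.369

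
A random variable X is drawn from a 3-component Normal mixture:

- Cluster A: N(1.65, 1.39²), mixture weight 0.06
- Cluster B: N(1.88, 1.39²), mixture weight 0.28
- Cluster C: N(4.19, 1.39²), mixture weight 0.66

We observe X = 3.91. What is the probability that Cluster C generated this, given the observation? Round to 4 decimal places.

0.8520

The responsibility of component k is P(Z=k) f_k(x) divided by Σ_j P(Z=j) f_j(x).
Evaluate each component's likelihood at the observed value:
  p_A = (1/(1.39·√(2π)))·exp(−(3.91−1.65)²/(2·1.39²)) = 0.287009·exp(-1.32177) = 0.0765343
  p_B = (1/(1.39·√(2π)))·exp(−(3.91−1.88)²/(2·1.39²)) = 0.287009·exp(-1.06643) = 0.0987985
  p_C = (1/(1.39·√(2π)))·exp(−(3.91−4.19)²/(2·1.39²)) = 0.287009·exp(-0.02029) = 0.281244
Multiply by the mixture weights:
  P(Z=A)·p_A = 0.06 × 0.0765343 = 0.00459206
  P(Z=B)·p_B = 0.28 × 0.0987985 = 0.0276636
  P(Z=C)·p_C = 0.66 × 0.281244 = 0.185621
Evidence: 0.00459206 + 0.0276636 + 0.185621 = 0.217877
Responsibility of Cluster C: 0.185621 / 0.217877 ≈ 0.8520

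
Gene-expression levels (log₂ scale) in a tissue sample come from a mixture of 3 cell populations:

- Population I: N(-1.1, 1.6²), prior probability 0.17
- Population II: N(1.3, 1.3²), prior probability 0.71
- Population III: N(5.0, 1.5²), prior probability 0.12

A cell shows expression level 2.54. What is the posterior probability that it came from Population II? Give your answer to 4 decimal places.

0.9232

P(component k | x) = w_k·f_k(x) / marginal(x), where marginal(x) = Σ_j w_j·f_j(x).
Normal densities:
  p_I = (1/(1.6·√(2π)))·exp(−(2.54−-1.1)²/(2·1.6²)) = 0.249339·exp(-2.58781) = 0.0187464
  p_II = (1/(1.3·√(2π)))·exp(−(2.54−1.3)²/(2·1.3²)) = 0.306879·exp(-0.45491) = 0.194716
  p_III = (1/(1.5·√(2π)))·exp(−(2.54−5.0)²/(2·1.5²)) = 0.265962·exp(-1.34480) = 0.0693074
Weight by the priors:
  w_I·p_I = 0.17 × 0.0187464 = 0.00318688
  w_II·p_II = 0.71 × 0.194716 = 0.138248
  w_III·p_III = 0.12 × 0.0693074 = 0.00831689
Denominator: 0.00318688 + 0.138248 + 0.00831689 = 0.149752
P(Population II | 2.54) = 0.138248 / 0.149752 ≈ 0.9232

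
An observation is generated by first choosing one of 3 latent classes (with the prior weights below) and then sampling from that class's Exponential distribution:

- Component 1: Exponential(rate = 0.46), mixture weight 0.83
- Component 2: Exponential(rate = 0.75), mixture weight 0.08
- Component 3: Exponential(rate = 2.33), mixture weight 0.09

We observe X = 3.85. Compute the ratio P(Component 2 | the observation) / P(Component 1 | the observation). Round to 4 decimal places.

Since P(k|x) ∝ π_k f_k(x), the posterior odds are π_i f_i(x) / (π_j f_j(x)).
Evaluate each component's likelihood at the observed value:
  f_1 = 0.46·e^(−0.46·3.85) = 0.46·e^(−1.7710) = 0.0782749
  f_2 = 0.75·e^(−0.75·3.85) = 0.75·e^(−2.8875) = 0.0417865
  f_3 = 2.33·e^(−2.33·3.85) = 2.33·e^(−8.9705) = 0.000296154
Odds = (0.08/0.83) × (0.0417865/0.0782749) = 0.0963855 × 0.533843 ≈ 0.0515

0.0515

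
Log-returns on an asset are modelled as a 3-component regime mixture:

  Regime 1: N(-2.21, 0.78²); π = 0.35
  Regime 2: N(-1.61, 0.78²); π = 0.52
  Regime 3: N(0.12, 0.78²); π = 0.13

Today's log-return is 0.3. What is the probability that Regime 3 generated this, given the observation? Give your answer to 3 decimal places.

Apply Bayes' rule: the posterior for each component is proportional to its prior times its likelihood at x.
Component likelihoods at x = 0.3:
  f_1 = 0.00288545
  f_2 = 0.0255125
  f_3 = 0.498025
Prior × likelihood for each component:
  π_1·f_1 = 0.35 × 0.00288545 = 0.00100991
  π_2·f_2 = 0.52 × 0.0255125 = 0.0132665
  π_3·f_3 = 0.13 × 0.498025 = 0.0647433
Marginal: 0.00100991 + 0.0132665 + 0.0647433 = 0.0790197
P(Regime 3 | x) = 0.0647433 / 0.0790197 ≈ 0.819

0.819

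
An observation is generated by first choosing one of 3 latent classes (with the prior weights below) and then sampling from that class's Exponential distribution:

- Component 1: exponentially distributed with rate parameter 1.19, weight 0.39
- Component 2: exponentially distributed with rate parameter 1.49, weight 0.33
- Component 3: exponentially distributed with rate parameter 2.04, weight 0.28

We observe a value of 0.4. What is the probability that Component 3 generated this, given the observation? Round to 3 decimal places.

Posterior ∝ prior × likelihood, so P(k | x) ∝ π_k f_k(x); normalise over all components.
Component likelihoods at x = 0.4:
  f_1 = 0.739304
  f_2 = 0.821007
  f_3 = 0.902082
Unnormalised posteriors:
  π_1·f_1 = 0.39 × 0.739304 = 0.288328
  π_2·f_2 = 0.33 × 0.821007 = 0.270932
  π_3·f_3 = 0.28 × 0.902082 = 0.252583
Normaliser: 0.288328 + 0.270932 + 0.252583 = 0.811844
P(Component 3 | the observation) = 0.252583 / 0.811844 ≈ 0.311

0.311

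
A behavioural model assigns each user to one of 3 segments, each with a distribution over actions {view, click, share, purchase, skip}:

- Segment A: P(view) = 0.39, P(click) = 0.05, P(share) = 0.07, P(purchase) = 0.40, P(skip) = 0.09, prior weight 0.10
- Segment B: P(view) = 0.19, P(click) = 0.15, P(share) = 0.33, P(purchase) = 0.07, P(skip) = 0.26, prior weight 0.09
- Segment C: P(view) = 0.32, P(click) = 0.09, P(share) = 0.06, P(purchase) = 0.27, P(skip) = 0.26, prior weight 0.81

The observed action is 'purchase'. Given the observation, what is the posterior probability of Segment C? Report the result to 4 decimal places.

By Bayes' theorem, P(k | x) = w_k f_k(x) / Σ_j w_j f_j(x).
Categorical probabilities:
  f_A = 0.4
  f_B = 0.07
  f_C = 0.27
Weight by the priors:
  w_A·f_A = 0.10 × 0.4 = 0.04
  w_B·f_B = 0.09 × 0.07 = 0.0063
  w_C·f_C = 0.81 × 0.27 = 0.2187
Sum: 0.04 + 0.0063 + 0.2187 = 0.265
P(Segment C | x) = 0.2187 / 0.265 ≈ 0.8253

0.8253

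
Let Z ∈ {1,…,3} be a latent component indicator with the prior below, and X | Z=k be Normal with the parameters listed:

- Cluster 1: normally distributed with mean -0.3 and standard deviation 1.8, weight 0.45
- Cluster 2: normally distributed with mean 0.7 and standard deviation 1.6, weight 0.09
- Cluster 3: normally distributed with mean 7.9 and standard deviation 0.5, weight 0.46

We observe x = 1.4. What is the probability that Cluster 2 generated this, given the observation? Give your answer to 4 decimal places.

Posterior ∝ prior × likelihood, so P(k | x) ∝ π_k f_k(x); normalise over all components.
Component likelihoods at x = 1.4:
  L_1 = (1/(1.8·√(2π)))·exp(−(1.4−-0.3)²/(2·1.8²)) = 0.221635·exp(-0.44599) = 0.141889
  L_2 = (1/(1.6·√(2π)))·exp(−(1.4−0.7)²/(2·1.6²)) = 0.249339·exp(-0.09570) = 0.226583
  L_3 = (1/(0.5·√(2π)))·exp(−(1.4−7.9)²/(2·0.5²)) = 0.797885·exp(-84.50000) = 1.59977e-37
Unnormalised posteriors:
  π_1·L_1 = 0.45 × 0.141889 = 0.0638499
  π_2·L_2 = 0.09 × 0.226583 = 0.0203924
  π_3·L_3 = 0.46 × 1.59977e-37 = 7.35892e-38
Denominator: 0.0638499 + 0.0203924 + 7.35892e-38 = 0.0842423
P(Cluster 2 | x) = 0.0203924 / 0.0842423 ≈ 0.2421

0.2421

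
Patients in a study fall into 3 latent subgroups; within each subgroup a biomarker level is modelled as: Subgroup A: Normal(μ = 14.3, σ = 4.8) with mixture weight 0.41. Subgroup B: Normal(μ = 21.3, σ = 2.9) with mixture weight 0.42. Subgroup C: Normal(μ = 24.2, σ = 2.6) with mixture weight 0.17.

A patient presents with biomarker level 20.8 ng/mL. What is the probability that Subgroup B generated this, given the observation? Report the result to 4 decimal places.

0.6973

By Bayes' theorem, P(k | x) = w_k f_k(x) / Σ_j w_j f_j(x).
Evaluate each component's likelihood at the observed value:
  p_A = (1/(4.8·√(2π)))·exp(−(20.8−14.3)²/(2·4.8²)) = 0.083113·exp(-0.91688) = 0.0332255
  p_B = (1/(2.9·√(2π)))·exp(−(20.8−21.3)²/(2·2.9²)) = 0.137566·exp(-0.01486) = 0.135537
  p_C = (1/(2.6·√(2π)))·exp(−(20.8−24.2)²/(2·2.6²)) = 0.153439·exp(-0.85503) = 0.0652532
Unnormalised posteriors:
  w_A·p_A = 0.41 × 0.0332255 = 0.0136224
  w_B·p_B = 0.42 × 0.135537 = 0.0569254
  w_C·p_C = 0.17 × 0.0652532 = 0.0110931
Sum: 0.0136224 + 0.0569254 + 0.0110931 = 0.0816409
So the posterior for Subgroup B is 0.0569254 / 0.0816409 ≈ 0.6973.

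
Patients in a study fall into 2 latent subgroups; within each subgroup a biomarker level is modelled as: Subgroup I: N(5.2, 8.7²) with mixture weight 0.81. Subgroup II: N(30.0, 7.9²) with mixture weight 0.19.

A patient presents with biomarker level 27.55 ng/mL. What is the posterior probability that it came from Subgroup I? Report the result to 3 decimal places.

By Bayes' theorem, P(k | x) = P(Z=k) f_k(x) / Σ_j P(Z=j) f_j(x).
Component likelihoods at x = 27.55 ng/mL:
  L_I = (1/(8.7·√(2π)))·exp(−(27.55−5.2)²/(2·8.7²)) = 0.045855·exp(-3.29979) = 0.00169165
  L_II = (1/(7.9·√(2π)))·exp(−(27.55−30.0)²/(2·7.9²)) = 0.050499·exp(-0.04809) = 0.048128
Weight by the priors:
  P(Z=I)·L_I = 0.81 × 0.00169165 = 0.00137023
  P(Z=II)·L_II = 0.19 × 0.048128 = 0.00914433
Normaliser: 0.00137023 + 0.00914433 = 0.0105146
Responsibility of Subgroup I: 0.00137023 / 0.0105146 ≈ 0.130

0.130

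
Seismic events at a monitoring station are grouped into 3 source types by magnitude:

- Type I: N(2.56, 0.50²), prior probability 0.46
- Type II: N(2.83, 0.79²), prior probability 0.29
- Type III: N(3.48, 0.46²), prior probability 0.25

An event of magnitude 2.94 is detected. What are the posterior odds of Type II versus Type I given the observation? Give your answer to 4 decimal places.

0.5275

Since P(k|x) ∝ π_k f_k(x), the posterior odds are π_i f_i(x) / (π_j f_j(x)).
Component likelihoods at x = 2.94:
  f_I = (1/(0.50·√(2π)))·exp(−(2.94−2.56)²/(2·0.50²)) = 0.797885·exp(-0.28880) = 0.597745
  f_II = (1/(0.79·√(2π)))·exp(−(2.94−2.83)²/(2·0.79²)) = 0.504990·exp(-0.00969) = 0.500119
  f_III = (1/(0.46·√(2π)))·exp(−(2.94−3.48)²/(2·0.46²)) = 0.867266·exp(-0.68904) = 0.435419
Odds = (0.29/0.46) × (0.500119/0.597745) = 0.630435 × 0.836676 ≈ 0.5275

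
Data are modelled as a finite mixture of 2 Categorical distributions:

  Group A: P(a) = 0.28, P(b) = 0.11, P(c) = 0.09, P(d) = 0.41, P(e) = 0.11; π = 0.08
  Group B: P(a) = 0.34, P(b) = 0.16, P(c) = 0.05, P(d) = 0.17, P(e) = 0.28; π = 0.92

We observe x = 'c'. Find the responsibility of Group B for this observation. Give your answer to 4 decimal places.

0.8647

P(component k | x) = w_k·f_k(x) / marginal(x), where marginal(x) = Σ_j w_j·f_j(x).
Evaluate each component's likelihood at the observed value:
  f_A = 0.09
  f_B = 0.05
Multiply by the mixture weights:
  w_A·f_A = 0.08 × 0.09 = 0.0072
  w_B·f_B = 0.92 × 0.05 = 0.046
Marginal: 0.0072 + 0.046 = 0.0532
P(Group B | x) ≈ 0.8647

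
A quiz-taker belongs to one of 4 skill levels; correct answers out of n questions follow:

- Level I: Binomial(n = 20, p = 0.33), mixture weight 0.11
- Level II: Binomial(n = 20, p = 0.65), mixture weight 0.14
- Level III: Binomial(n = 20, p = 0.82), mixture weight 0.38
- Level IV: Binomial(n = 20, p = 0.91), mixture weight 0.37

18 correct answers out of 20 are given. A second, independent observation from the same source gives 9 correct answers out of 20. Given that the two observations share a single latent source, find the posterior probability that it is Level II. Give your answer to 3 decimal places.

P(component k | x) = π_k·f_k(x) / marginal(x), where marginal(x) = Σ_j π_j·f_j(x).
Since both observations come from the same component, the likelihood for component k is f_k(x₁)·f_k(x₂).
  p_I = [1.83719e-07] × [0.0952038] = 1.74907e-08
  p_II = [0.00998459] × [0.0335873] = 0.000335355
  p_III = [0.172961] × [0.000180937] = 3.12951e-05
  p_IV = [0.281828] × [2.25552e-07] = 6.35667e-08
Weight by the priors:
  π_I·p_I = 0.11 × 1.74907e-08 = 1.92398e-09
  π_II·p_II = 0.14 × 0.000335355 = 4.69497e-05
  π_III·p_III = 0.38 × 3.12951e-05 = 1.18921e-05
  π_IV·p_IV = 0.37 × 6.35667e-08 = 2.35197e-08
Marginal: 1.92398e-09 + 4.69497e-05 + 1.18921e-05 + 2.35197e-08 = 5.88673e-05
P(Level II | x₁, x₂) = 4.69497e-05 / 5.88673e-05 ≈ 0.798

0.798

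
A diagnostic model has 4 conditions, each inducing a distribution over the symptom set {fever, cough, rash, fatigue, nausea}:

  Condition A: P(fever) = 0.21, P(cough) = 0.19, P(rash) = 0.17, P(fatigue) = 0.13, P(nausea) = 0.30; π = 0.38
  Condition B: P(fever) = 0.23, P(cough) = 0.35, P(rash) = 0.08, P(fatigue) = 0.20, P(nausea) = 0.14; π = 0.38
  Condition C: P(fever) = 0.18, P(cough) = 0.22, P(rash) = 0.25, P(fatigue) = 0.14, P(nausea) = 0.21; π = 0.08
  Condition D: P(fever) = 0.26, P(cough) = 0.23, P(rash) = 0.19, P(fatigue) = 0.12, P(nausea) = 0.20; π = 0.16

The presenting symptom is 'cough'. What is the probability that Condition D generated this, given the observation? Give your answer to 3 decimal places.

0.142

The responsibility of component k is π_k f_k(x) divided by Σ_j π_j f_j(x).
Component likelihoods at x = 'cough':
  p_A = 0.19
  p_B = 0.35
  p_C = 0.22
  p_D = 0.23
Multiply by the mixture weights:
  π_A·p_A = 0.38 × 0.19 = 0.0722
  π_B·p_B = 0.38 × 0.35 = 0.133
  π_C·p_C = 0.08 × 0.22 = 0.0176
  π_D·p_D = 0.16 × 0.23 = 0.0368
Evidence: 0.0722 + 0.133 + 0.0176 + 0.0368 = 0.2596
So the posterior for Condition D is 0.0368 / 0.2596 ≈ 0.142.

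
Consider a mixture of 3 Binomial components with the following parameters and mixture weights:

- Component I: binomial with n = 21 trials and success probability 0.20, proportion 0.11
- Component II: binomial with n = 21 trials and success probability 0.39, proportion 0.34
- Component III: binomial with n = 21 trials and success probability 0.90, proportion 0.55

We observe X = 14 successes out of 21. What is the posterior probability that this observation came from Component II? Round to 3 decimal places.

Apply Bayes' rule: the posterior for each component is proportional to its prior times its likelihood at x.
Binomial probabilities:
  L_I = C(21,14)·0.20^14·0.80^7 = 116280·1.6384e-10·0.209715 = 3.99535e-06
  L_II = C(21,14)·0.39^14·0.61^7 = 116280·1.88323e-06·0.0314274 = 0.00688206
  L_III = C(21,14)·0.90^14·0.10^7 = 116280·0.228768·1e-07 = 0.00266011
Unnormalised posteriors:
  P(Z=I)·L_I = 0.11 × 3.99535e-06 = 4.39489e-07
  P(Z=II)·L_II = 0.34 × 0.00688206 = 0.0023399
  P(Z=III)·L_III = 0.55 × 0.00266011 = 0.00146306
Evidence: 4.39489e-07 + 0.0023399 + 0.00146306 = 0.0038034
P(Component II | the observation) ≈ 0.615

0.615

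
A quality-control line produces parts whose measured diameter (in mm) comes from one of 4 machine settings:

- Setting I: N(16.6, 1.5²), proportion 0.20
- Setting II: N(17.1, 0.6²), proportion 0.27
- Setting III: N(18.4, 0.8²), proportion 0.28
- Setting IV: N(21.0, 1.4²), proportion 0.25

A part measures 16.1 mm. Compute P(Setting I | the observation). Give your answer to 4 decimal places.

Apply Bayes' rule: the posterior for each component is proportional to its prior times its likelihood at x.
Normal densities:
  f_I = 0.251589
  f_II = 0.165795
  f_III = 0.00799765
  f_IV = 0.000623345
Multiply by the mixture weights:
  π_I·f_I = 0.20 × 0.251589 = 0.0503178
  π_II·f_II = 0.27 × 0.165795 = 0.0447647
  π_III·f_III = 0.28 × 0.00799765 = 0.00223934
  π_IV·f_IV = 0.25 × 0.000623345 = 0.000155836
Evidence: 0.0503178 + 0.0447647 + 0.00223934 + 0.000155836 = 0.0974777
P(Setting I | data) ≈ 0.5162

0.5162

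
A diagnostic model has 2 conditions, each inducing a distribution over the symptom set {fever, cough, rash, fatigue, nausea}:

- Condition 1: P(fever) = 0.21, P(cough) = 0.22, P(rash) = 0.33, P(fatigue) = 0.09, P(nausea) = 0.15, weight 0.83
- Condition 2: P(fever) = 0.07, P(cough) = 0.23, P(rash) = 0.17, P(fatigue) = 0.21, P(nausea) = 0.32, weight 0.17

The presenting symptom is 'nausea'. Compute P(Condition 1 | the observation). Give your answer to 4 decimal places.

The responsibility of component k is P(Z=k) f_k(x) divided by Σ_j P(Z=j) f_j(x).
Categorical probabilities:
  p_1 = 0.15
  p_2 = 0.32
Multiply by the mixture weights:
  P(Z=1)·p_1 = 0.83 × 0.15 = 0.1245
  P(Z=2)·p_2 = 0.17 × 0.32 = 0.0544
Marginal: 0.1245 + 0.0544 = 0.1789
Responsibility of Condition 1: 0.1245 / 0.1789 ≈ 0.6959

0.6959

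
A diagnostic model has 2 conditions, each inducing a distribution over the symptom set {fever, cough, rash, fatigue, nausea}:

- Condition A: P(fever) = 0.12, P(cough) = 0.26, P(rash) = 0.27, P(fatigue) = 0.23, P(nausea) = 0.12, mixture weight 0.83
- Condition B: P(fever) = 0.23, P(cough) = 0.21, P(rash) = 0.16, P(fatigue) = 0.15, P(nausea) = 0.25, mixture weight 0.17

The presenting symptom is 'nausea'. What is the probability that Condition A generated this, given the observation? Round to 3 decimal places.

0.701

Posterior ∝ prior × likelihood, so P(k | x) ∝ π_k f_k(x); normalise over all components.
Evaluate each component's likelihood at the observed value:
  p_A = 0.12
  p_B = 0.25
Multiply by the mixture weights:
  π_A·p_A = 0.83 × 0.12 = 0.0996
  π_B·p_B = 0.17 × 0.25 = 0.0425
Marginal: 0.0996 + 0.0425 = 0.1421
So the posterior for Condition A is 0.0996 / 0.1421 ≈ 0.701.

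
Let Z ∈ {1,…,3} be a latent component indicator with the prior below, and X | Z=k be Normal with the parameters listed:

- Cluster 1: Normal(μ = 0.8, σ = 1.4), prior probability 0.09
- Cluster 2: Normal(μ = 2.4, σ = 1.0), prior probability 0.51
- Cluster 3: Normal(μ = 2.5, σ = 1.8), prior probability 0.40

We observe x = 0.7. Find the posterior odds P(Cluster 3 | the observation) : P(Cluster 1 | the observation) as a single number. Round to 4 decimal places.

Since P(k|x) ∝ π_k f_k(x), the posterior odds are π_i f_i(x) / (π_j f_j(x)).
Evaluate each component's likelihood at the observed value:
  p_1 = 0.284233
  p_2 = 0.0940491
  p_3 = 0.134428
Posterior odds = (π_3·p_3) / (π_1·p_1) = (0.40·0.134428) / (0.09·0.284233) = 0.0537713 / 0.0255809 ≈ 2.1020

2.1020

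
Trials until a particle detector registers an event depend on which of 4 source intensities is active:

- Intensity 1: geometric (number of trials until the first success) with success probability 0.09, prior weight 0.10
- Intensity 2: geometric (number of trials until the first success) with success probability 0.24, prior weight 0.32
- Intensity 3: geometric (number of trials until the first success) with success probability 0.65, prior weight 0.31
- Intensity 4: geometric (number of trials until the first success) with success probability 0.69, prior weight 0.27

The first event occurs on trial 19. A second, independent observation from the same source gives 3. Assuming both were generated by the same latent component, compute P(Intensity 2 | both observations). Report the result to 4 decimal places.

0.3828

Apply Bayes' rule: the posterior for each component is proportional to its prior times its likelihood at x.
Since both observations come from the same component, the likelihood for component k is f_k(x₁)·f_k(x₂).
  p_1 = [0.0164812] × [0.074529] = 0.00122832
  p_2 = [0.00171734] × [0.138624] = 0.000238064
  p_3 = [4.03774e-09] × [0.079625] = 3.21505e-10
  p_4 = [4.82347e-10] × [0.066309] = 3.19839e-11
Unnormalised posteriors:
  P(Z=1)·p_1 = 0.10 × 0.00122832 = 0.000122832
  P(Z=2)·p_2 = 0.32 × 0.000238064 = 7.61806e-05
  P(Z=3)·p_3 = 0.31 × 3.21505e-10 = 9.96665e-11
  P(Z=4)·p_4 = 0.27 × 3.19839e-11 = 8.63567e-12
Evidence: 0.000122832 + 7.61806e-05 + 9.96665e-11 + 8.63567e-12 = 0.000199013
So the posterior for Intensity 2 is 7.61806e-05 / 0.000199013 ≈ 0.3828.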